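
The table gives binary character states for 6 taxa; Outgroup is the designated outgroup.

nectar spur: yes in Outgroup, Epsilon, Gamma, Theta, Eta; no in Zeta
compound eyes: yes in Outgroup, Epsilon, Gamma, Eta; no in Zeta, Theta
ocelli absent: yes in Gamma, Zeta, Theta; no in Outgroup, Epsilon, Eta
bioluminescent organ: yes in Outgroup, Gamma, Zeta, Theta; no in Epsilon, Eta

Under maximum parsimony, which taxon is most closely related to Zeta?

Character polarity is set by the outgroup: the derived state is whichever differs from the outgroup's state, so for nectar spur, compound eyes, bioluminescent organ the derived state is 'no', and for the remaining characters it is 'yes'.
nectar spur (derived state 'no') is unique to Zeta (autapomorphy; uninformative for grouping).
Only Theta and Zeta show the derived state 'no' for compound eyes, supporting them as a clade.
ocelli absent: derived state 'yes' in Gamma, Theta, and Zeta only — synapomorphy for {Gamma, Theta, Zeta}.
bioluminescent organ (derived state 'no') is shared by Epsilon and Eta — a synapomorphy uniting that clade.
Most parsimonious ingroup topology: ((Epsilon,Eta),(Gamma,(Zeta,Theta))).
Zeta and Theta form a cherry on this tree, so they are sister taxa.

Theta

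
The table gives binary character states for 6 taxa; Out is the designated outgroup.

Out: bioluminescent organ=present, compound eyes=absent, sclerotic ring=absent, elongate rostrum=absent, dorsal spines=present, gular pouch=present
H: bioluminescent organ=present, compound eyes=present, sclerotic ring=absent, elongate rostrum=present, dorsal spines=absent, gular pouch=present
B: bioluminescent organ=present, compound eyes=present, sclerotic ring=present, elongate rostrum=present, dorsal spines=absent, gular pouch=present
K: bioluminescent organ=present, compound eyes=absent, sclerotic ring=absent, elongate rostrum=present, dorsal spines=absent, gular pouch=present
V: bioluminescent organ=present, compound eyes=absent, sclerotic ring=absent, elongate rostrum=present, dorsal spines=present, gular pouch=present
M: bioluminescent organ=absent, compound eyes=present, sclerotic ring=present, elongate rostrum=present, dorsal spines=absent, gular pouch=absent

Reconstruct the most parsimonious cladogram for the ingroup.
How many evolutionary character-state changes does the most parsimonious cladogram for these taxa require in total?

Character polarity is set by the outgroup: the derived state is whichever differs from the outgroup's state, so for bioluminescent organ, dorsal spines, gular pouch the derived state is 'absent', and for the remaining characters it is 'present'.
bioluminescent organ: derived state 'absent' in M only — an autapomorphy, so it tells us nothing about relationships among taxa.
compound eyes: derived state 'present' in B, H, and M only — synapomorphy for {B, H, M}.
sclerotic ring (derived state 'present') is shared by B and M — a synapomorphy uniting that clade.
All ingroup taxa share the derived state 'present' for elongate rostrum; it defines the ingroup but does not resolve relationships within it.
dorsal spines: derived state 'absent' in B, H, K, and M only — synapomorphy for {B, H, K, M}.
gular pouch (derived state 'absent') is unique to M (autapomorphy; uninformative for grouping).
Most parsimonious ingroup topology: (((H,(B,M)),K),V).
Changes per character on this tree: bioluminescent organ: 1; compound eyes: 1; sclerotic ring: 1; elongate rostrum: 1; dorsal spines: 1; gular pouch: 1.
Total = 6.

6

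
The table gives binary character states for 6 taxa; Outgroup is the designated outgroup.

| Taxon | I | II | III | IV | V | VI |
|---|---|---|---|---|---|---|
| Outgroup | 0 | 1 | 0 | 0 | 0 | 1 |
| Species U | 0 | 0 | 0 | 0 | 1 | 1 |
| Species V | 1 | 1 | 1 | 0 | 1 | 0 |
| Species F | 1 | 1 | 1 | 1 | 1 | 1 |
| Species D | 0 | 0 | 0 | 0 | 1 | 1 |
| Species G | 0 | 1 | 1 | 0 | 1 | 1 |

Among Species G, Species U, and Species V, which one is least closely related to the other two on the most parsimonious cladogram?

Species U

Character polarity is set by the outgroup: the derived state is whichever differs from the outgroup's state, so for II, VI the derived state is '0', and for the remaining characters it is '1'.
Only Species F and Species V show the derived state '1' for I, supporting them as a clade.
II: derived state '0' in Species D and Species U only — synapomorphy for {Species D, Species U}.
Only Species F, Species G, and Species V show the derived state '1' for III, supporting them as a clade.
IV: derived state '1' in Species F only — an autapomorphy, so it tells us nothing about relationships among taxa.
V (derived state '1') is shared by all ingroup taxa — unites the whole ingroup.
VI (derived state '0') is unique to Species V (autapomorphy; uninformative for grouping).
Most parsimonious ingroup topology: ((Species U,Species D),((Species V,Species F),Species G)).
Species V and Species G share a more recent common ancestor with each other than either does with Species U, so Species U is the least closely related of the three.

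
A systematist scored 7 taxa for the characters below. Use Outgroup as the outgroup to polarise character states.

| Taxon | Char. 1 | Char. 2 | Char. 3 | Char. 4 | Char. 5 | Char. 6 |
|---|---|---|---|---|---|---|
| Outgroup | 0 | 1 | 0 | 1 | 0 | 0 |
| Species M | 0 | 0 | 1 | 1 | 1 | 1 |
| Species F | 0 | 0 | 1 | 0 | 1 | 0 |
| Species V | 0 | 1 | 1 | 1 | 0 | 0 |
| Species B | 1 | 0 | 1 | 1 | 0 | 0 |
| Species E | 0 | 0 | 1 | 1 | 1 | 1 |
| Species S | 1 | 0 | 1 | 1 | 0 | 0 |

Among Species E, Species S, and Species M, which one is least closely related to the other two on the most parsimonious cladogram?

Character polarity is set by the outgroup: the derived state is whichever differs from the outgroup's state, so for Char. 2, Char. 4 the derived state is '0', and for the remaining characters it is '1'.
Only Species B and Species S show the derived state '1' for Char. 1, supporting them as a clade.
Char. 2 (derived state '0') is shared by Species B, Species E, Species F, Species M, and Species S — a synapomorphy uniting that clade.
Char. 3 (derived state '1') is shared by all ingroup taxa — unites the whole ingroup.
Char. 4: derived state '0' in Species F only — an autapomorphy, so it tells us nothing about relationships among taxa.
Char. 5: derived state '1' in Species E, Species F, and Species M only — synapomorphy for {Species E, Species F, Species M}.
Char. 6: derived state '1' in Species E and Species M only — synapomorphy for {Species E, Species M}.
Most parsimonious ingroup topology: ((((Species M,Species E),Species F),(Species B,Species S)),Species V).
Species M and Species E share a more recent common ancestor with each other than either does with Species S, so Species S is the least closely related of the three.

Species S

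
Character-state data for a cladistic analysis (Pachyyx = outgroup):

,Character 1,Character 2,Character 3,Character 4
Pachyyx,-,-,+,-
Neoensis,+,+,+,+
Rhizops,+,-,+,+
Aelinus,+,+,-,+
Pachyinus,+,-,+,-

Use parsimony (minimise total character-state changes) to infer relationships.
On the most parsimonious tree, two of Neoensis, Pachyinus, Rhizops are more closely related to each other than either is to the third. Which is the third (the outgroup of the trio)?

Character polarity is set by the outgroup: the derived state is whichever differs from the outgroup's state, so for Character 3 the derived state is '-', and for the remaining characters it is '+'.
Character 1 (derived state '+') is shared by all ingroup taxa — unites the whole ingroup.
Character 2 (derived state '+') is shared by Aelinus and Neoensis — a synapomorphy uniting that clade.
Character 3 (derived state '-') is unique to Aelinus (autapomorphy; uninformative for grouping).
Character 4: derived state '+' in Aelinus, Neoensis, and Rhizops only — synapomorphy for {Aelinus, Neoensis, Rhizops}.
Most parsimonious ingroup topology: (((Neoensis,Aelinus),Rhizops),Pachyinus).
Neoensis and Rhizops share a more recent common ancestor with each other than either does with Pachyinus, so Pachyinus is the least closely related of the three.

Pachyinus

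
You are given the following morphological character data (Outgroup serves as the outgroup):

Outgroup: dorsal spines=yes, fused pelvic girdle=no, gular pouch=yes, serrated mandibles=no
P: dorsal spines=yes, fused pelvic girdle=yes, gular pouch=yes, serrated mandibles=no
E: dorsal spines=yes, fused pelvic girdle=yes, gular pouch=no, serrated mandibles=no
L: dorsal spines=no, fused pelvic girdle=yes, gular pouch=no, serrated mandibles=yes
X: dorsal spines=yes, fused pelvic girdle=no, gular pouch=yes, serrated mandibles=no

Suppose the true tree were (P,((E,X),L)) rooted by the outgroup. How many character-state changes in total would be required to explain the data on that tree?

Map each character onto (P,((E,X),L)) (rooted by Outgroup) and count the minimum state changes it requires (Fitch parsimony):
dorsal spines: 1; fused pelvic girdle: 2; gular pouch: 2; serrated mandibles: 1.
Total tree length = 6.

6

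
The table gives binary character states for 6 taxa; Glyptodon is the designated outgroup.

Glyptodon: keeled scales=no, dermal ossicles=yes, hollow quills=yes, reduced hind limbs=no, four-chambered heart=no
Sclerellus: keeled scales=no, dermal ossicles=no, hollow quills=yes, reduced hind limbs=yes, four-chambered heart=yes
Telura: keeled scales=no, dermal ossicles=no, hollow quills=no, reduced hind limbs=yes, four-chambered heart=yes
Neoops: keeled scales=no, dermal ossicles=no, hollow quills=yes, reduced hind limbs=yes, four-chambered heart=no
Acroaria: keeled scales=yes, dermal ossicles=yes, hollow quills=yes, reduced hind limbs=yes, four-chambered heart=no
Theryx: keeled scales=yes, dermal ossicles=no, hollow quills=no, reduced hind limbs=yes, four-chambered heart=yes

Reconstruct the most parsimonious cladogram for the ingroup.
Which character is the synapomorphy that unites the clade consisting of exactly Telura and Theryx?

hollow quills

Character polarity is set by the outgroup: the derived state is whichever differs from the outgroup's state, so for dermal ossicles, hollow quills the derived state is 'no', and for the remaining characters it is 'yes'.
keeled scales groups Acroaria and Theryx, which is incompatible with the clades supported by the remaining characters; treating it as convergent (homoplasy) costs fewer steps than any alternative tree.
Only Neoops, Sclerellus, Telura, and Theryx show the derived state 'no' for dermal ossicles, supporting them as a clade.
hollow quills: derived state 'no' in Telura and Theryx only — synapomorphy for {Telura, Theryx}.
reduced hind limbs (derived state 'yes') is shared by all ingroup taxa — unites the whole ingroup.
Only Sclerellus, Telura, and Theryx show the derived state 'yes' for four-chambered heart, supporting them as a clade.
Most parsimonious ingroup topology: (((Sclerellus,(Telura,Theryx)),Neoops),Acroaria).
The clade {Telura, Theryx} is supported by hollow quills: its derived state 'no' occurs in exactly those taxa and in no other taxon (including the outgroup).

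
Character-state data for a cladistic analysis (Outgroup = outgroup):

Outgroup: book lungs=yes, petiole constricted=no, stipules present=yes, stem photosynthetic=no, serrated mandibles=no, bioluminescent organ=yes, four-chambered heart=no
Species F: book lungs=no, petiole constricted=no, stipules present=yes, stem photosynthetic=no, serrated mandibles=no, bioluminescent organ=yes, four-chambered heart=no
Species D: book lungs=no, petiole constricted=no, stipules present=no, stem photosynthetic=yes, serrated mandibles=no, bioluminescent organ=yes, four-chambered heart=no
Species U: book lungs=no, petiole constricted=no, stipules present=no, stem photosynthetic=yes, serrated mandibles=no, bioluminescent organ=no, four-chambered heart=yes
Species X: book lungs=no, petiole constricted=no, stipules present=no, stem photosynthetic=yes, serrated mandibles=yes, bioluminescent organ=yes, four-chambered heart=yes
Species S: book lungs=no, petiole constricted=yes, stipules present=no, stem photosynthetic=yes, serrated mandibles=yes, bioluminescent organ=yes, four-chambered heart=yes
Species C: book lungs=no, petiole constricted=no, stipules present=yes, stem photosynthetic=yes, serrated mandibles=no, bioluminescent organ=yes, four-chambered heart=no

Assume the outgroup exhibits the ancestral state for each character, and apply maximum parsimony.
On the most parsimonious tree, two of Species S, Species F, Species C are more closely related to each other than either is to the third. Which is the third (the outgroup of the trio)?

Species F

Character polarity is set by the outgroup: the derived state is whichever differs from the outgroup's state, so for book lungs, stipules present, bioluminescent organ the derived state is 'no', and for the remaining characters it is 'yes'.
book lungs (derived state 'no') is shared by all ingroup taxa — unites the whole ingroup.
petiole constricted (derived state 'yes') is unique to Species S (autapomorphy; uninformative for grouping).
stipules present: derived state 'no' in Species D, Species S, Species U, and Species X only — synapomorphy for {Species D, Species S, Species U, Species X}.
stem photosynthetic: derived state 'yes' in Species C, Species D, Species S, Species U, and Species X only — synapomorphy for {Species C, Species D, Species S, Species U, Species X}.
serrated mandibles: derived state 'yes' in Species S and Species X only — synapomorphy for {Species S, Species X}.
bioluminescent organ: derived state 'no' in Species U only — an autapomorphy, so it tells us nothing about relationships among taxa.
Only Species S, Species U, and Species X show the derived state 'yes' for four-chambered heart, supporting them as a clade.
Most parsimonious ingroup topology: (Species F,((Species D,(Species U,(Species X,Species S))),Species C)).
Species C and Species S share a more recent common ancestor with each other than either does with Species F, so Species F is the least closely related of the three.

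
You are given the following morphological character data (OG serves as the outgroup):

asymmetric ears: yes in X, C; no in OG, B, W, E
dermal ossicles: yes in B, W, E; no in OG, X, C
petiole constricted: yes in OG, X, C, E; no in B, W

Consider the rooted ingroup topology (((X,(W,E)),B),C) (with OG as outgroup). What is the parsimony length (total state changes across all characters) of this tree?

6

Map each character onto (((X,(W,E)),B),C) (rooted by OG) and count the minimum state changes it requires (Fitch parsimony):
asymmetric ears: 2; dermal ossicles: 2; petiole constricted: 2.
Total tree length = 6.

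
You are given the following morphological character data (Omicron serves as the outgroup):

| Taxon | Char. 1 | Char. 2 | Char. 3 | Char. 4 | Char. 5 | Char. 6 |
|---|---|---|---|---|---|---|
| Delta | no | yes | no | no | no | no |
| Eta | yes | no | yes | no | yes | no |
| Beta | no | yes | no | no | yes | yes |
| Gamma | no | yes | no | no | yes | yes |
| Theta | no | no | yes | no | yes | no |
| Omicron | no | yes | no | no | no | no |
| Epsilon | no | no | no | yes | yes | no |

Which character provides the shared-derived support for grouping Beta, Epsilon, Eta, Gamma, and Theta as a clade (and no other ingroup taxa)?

Char. 5

Character polarity is set by the outgroup: the derived state is whichever differs from the outgroup's state, so for Char. 2 the derived state is 'no', and for the remaining characters it is 'yes'.
Char. 1: derived state 'yes' in Eta only — an autapomorphy, so it tells us nothing about relationships among taxa.
Char. 2 (derived state 'no') is shared by Epsilon, Eta, and Theta — a synapomorphy uniting that clade.
Only Eta and Theta show the derived state 'yes' for Char. 3, supporting them as a clade.
Char. 4: derived state 'yes' in Epsilon only — an autapomorphy, so it tells us nothing about relationships among taxa.
Char. 5 (derived state 'yes') is shared by Beta, Epsilon, Eta, Gamma, and Theta — a synapomorphy uniting that clade.
Only Beta and Gamma show the derived state 'yes' for Char. 6, supporting them as a clade.
Most parsimonious ingroup topology: ((((Theta,Eta),Epsilon),(Beta,Gamma)),Delta).
The clade {Beta, Epsilon, Eta, Gamma, Theta} is supported by Char. 5: its derived state 'yes' occurs in exactly those taxa and in no other taxon (including the outgroup).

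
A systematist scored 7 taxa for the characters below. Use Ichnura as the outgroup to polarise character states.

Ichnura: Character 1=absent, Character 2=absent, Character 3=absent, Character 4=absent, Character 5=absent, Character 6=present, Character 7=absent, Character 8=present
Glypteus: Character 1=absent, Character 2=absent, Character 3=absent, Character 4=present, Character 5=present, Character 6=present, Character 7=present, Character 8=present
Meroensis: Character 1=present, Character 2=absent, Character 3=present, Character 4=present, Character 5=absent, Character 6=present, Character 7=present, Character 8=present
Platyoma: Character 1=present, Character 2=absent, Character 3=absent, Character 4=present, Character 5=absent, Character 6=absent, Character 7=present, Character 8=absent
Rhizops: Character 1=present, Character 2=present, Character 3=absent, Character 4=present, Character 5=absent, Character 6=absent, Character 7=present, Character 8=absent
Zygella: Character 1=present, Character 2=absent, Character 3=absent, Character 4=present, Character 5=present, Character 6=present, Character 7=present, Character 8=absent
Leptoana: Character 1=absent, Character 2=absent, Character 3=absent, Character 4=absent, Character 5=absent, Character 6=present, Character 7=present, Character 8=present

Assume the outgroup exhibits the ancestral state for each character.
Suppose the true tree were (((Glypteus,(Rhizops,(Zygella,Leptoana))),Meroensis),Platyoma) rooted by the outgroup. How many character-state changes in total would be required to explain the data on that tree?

15

Map each character onto (((Glypteus,(Rhizops,(Zygella,Leptoana))),Meroensis),Platyoma) (rooted by Ichnura) and count the minimum state changes it requires (Fitch parsimony):
Character 1: 3; Character 2: 1; Character 3: 1; Character 4: 2; Character 5: 2; Character 6: 2; Character 7: 1; Character 8: 3.
Total tree length = 15.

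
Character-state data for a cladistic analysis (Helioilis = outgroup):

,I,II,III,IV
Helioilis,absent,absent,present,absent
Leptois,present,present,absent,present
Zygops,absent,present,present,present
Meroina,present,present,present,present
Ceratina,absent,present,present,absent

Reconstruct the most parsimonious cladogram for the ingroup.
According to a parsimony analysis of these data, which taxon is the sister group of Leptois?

Character polarity is set by the outgroup: the derived state is whichever differs from the outgroup's state, so for III the derived state is 'absent', and for the remaining characters it is 'present'.
Only Leptois and Meroina show the derived state 'present' for I, supporting them as a clade.
All ingroup taxa share the derived state 'present' for II; it defines the ingroup but does not resolve relationships within it.
III: derived state 'absent' in Leptois only — an autapomorphy, so it tells us nothing about relationships among taxa.
IV: derived state 'present' in Leptois, Meroina, and Zygops only — synapomorphy for {Leptois, Meroina, Zygops}.
Most parsimonious ingroup topology: (((Leptois,Meroina),Zygops),Ceratina).
Leptois and Meroina form a cherry on this tree, so they are sister taxa.

Meroina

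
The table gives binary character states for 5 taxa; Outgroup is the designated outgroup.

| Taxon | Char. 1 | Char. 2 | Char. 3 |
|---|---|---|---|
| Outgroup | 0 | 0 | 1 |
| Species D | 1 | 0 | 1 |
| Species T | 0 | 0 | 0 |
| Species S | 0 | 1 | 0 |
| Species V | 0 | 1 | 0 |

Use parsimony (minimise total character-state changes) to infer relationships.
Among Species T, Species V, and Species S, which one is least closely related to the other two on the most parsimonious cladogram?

Species T

Character polarity is set by the outgroup: the derived state is whichever differs from the outgroup's state, so for Char. 3 the derived state is '0', and for the remaining characters it is '1'.
Char. 1: derived state '1' in Species D only — an autapomorphy, so it tells us nothing about relationships among taxa.
Char. 2: derived state '1' in Species S and Species V only — synapomorphy for {Species S, Species V}.
Char. 3 (derived state '0') is shared by Species S, Species T, and Species V — a synapomorphy uniting that clade.
Most parsimonious ingroup topology: (Species D,(Species T,(Species S,Species V))).
Species V and Species S share a more recent common ancestor with each other than either does with Species T, so Species T is the least closely related of the three.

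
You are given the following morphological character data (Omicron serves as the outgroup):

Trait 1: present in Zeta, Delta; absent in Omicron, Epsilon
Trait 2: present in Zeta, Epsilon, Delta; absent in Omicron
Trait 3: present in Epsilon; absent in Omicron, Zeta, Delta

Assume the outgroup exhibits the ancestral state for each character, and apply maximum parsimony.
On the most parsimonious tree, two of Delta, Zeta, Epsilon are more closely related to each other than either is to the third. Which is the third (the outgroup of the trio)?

Epsilon

The outgroup has state 'absent' for every character, so 'present' is the derived state throughout.
Trait 1: derived state 'present' in Delta and Zeta only — synapomorphy for {Delta, Zeta}.
All ingroup taxa share the derived state 'present' for Trait 2; it defines the ingroup but does not resolve relationships within it.
Trait 3 (derived state 'present') is unique to Epsilon (autapomorphy; uninformative for grouping).
Most parsimonious ingroup topology: ((Zeta,Delta),Epsilon).
Delta and Zeta share a more recent common ancestor with each other than either does with Epsilon, so Epsilon is the least closely related of the three.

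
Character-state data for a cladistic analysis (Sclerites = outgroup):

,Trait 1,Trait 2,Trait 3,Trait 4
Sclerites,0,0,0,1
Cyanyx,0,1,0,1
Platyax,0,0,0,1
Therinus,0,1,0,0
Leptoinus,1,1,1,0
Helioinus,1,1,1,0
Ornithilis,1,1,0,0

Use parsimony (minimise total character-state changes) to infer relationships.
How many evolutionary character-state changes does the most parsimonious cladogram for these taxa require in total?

4

Character polarity is set by the outgroup: the derived state is whichever differs from the outgroup's state, so for Trait 4 the derived state is '0', and for the remaining characters it is '1'.
Trait 1: derived state '1' in Helioinus, Leptoinus, and Ornithilis only — synapomorphy for {Helioinus, Leptoinus, Ornithilis}.
Trait 2: derived state '1' in Cyanyx, Helioinus, Leptoinus, Ornithilis, and Therinus only — synapomorphy for {Cyanyx, Helioinus, Leptoinus, Ornithilis, Therinus}.
Trait 3: derived state '1' in Helioinus and Leptoinus only — synapomorphy for {Helioinus, Leptoinus}.
Only Helioinus, Leptoinus, Ornithilis, and Therinus show the derived state '0' for Trait 4, supporting them as a clade.
Most parsimonious ingroup topology: ((Cyanyx,(Therinus,((Leptoinus,Helioinus),Ornithilis))),Platyax).
Changes per character on this tree: Trait 1: 1; Trait 2: 1; Trait 3: 1; Trait 4: 1.
Total = 4.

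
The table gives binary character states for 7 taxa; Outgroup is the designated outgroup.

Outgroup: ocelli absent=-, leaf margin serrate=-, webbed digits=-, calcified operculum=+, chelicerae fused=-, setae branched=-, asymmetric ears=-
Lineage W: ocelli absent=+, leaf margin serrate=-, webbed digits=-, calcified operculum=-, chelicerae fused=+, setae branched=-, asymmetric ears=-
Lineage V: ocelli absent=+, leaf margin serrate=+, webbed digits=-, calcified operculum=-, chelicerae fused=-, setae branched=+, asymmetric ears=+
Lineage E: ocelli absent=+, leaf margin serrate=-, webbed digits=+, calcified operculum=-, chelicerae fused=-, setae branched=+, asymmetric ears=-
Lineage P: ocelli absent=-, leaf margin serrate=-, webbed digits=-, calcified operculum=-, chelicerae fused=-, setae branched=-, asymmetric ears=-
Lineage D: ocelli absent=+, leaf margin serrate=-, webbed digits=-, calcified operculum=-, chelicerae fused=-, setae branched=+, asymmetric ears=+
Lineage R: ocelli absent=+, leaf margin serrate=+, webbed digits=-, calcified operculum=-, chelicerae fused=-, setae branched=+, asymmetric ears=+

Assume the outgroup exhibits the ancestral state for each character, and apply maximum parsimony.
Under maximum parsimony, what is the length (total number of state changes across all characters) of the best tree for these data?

7

Character polarity is set by the outgroup: the derived state is whichever differs from the outgroup's state, so for calcified operculum the derived state is '-', and for the remaining characters it is '+'.
Only Lineage D, Lineage E, Lineage R, Lineage V, and Lineage W show the derived state '+' for ocelli absent, supporting them as a clade.
leaf margin serrate: derived state '+' in Lineage R and Lineage V only — synapomorphy for {Lineage R, Lineage V}.
webbed digits: derived state '+' in Lineage E only — an autapomorphy, so it tells us nothing about relationships among taxa.
calcified operculum (derived state '-') is shared by all ingroup taxa — unites the whole ingroup.
chelicerae fused (derived state '+') is unique to Lineage W (autapomorphy; uninformative for grouping).
setae branched (derived state '+') is shared by Lineage D, Lineage E, Lineage R, and Lineage V — a synapomorphy uniting that clade.
asymmetric ears: derived state '+' in Lineage D, Lineage R, and Lineage V only — synapomorphy for {Lineage D, Lineage R, Lineage V}.
Most parsimonious ingroup topology: ((Lineage W,(((Lineage V,Lineage R),Lineage D),Lineage E)),Lineage P).
Changes per character on this tree: ocelli absent: 1; leaf margin serrate: 1; webbed digits: 1; calcified operculum: 1; chelicerae fused: 1; setae branched: 1; asymmetric ears: 1.
Total = 7.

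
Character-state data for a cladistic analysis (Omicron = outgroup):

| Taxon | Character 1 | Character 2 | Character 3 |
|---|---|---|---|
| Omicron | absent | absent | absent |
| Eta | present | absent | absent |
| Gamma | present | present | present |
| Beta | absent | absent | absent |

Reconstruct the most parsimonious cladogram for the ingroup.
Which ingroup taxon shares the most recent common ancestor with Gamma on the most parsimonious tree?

Eta

The outgroup has state 'absent' for every character, so 'present' is the derived state throughout.
Character 1 (derived state 'present') is shared by Eta and Gamma — a synapomorphy uniting that clade.
Character 2: derived state 'present' in Gamma only — an autapomorphy, so it tells us nothing about relationships among taxa.
Character 3 (derived state 'present') is unique to Gamma (autapomorphy; uninformative for grouping).
Most parsimonious ingroup topology: (Beta,(Eta,Gamma)).
Gamma and Eta form a cherry on this tree, so they are sister taxa.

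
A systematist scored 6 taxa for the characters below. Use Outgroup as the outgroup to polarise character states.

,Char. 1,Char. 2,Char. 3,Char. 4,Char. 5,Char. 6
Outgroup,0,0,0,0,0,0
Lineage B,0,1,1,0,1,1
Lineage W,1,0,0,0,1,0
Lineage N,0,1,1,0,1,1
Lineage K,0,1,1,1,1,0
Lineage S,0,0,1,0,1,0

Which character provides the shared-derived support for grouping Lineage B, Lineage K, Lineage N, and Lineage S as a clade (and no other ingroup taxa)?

The outgroup has state '0' for every character, so '1' is the derived state throughout.
Char. 1: derived state '1' in Lineage W only — an autapomorphy, so it tells us nothing about relationships among taxa.
Only Lineage B, Lineage K, and Lineage N show the derived state '1' for Char. 2, supporting them as a clade.
Only Lineage B, Lineage K, Lineage N, and Lineage S show the derived state '1' for Char. 3, supporting them as a clade.
Char. 4: derived state '1' in Lineage K only — an autapomorphy, so it tells us nothing about relationships among taxa.
All ingroup taxa share the derived state '1' for Char. 5; it defines the ingroup but does not resolve relationships within it.
Char. 6 (derived state '1') is shared by Lineage B and Lineage N — a synapomorphy uniting that clade.
Most parsimonious ingroup topology: ((((Lineage B,Lineage N),Lineage K),Lineage S),Lineage W).
The clade {Lineage B, Lineage K, Lineage N, Lineage S} is supported by Char. 3: its derived state '1' occurs in exactly those taxa and in no other taxon (including the outgroup).

Char. 3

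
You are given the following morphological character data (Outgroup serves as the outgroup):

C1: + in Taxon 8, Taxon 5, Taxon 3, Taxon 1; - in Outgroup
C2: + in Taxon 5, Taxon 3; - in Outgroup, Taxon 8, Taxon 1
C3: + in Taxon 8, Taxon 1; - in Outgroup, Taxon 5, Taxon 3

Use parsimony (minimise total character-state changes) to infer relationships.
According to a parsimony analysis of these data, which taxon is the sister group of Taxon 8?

Taxon 1

The outgroup has state '-' for every character, so '+' is the derived state throughout.
All ingroup taxa share the derived state '+' for C1; it defines the ingroup but does not resolve relationships within it.
Only Taxon 3 and Taxon 5 show the derived state '+' for C2, supporting them as a clade.
Only Taxon 1 and Taxon 8 show the derived state '+' for C3, supporting them as a clade.
Most parsimonious ingroup topology: ((Taxon 8,Taxon 1),(Taxon 5,Taxon 3)).
Taxon 8 and Taxon 1 form a cherry on this tree, so they are sister taxa.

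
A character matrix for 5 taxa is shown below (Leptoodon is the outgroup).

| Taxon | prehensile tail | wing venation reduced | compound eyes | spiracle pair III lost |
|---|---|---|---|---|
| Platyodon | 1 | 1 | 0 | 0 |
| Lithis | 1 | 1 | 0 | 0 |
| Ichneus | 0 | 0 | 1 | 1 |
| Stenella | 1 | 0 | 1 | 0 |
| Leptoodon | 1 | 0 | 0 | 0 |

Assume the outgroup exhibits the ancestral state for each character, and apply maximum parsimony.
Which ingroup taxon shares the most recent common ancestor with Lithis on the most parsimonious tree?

Character polarity is set by the outgroup: the derived state is whichever differs from the outgroup's state, so for prehensile tail the derived state is '0', and for the remaining characters it is '1'.
prehensile tail: derived state '0' in Ichneus only — an autapomorphy, so it tells us nothing about relationships among taxa.
Only Lithis and Platyodon show the derived state '1' for wing venation reduced, supporting them as a clade.
Only Ichneus and Stenella show the derived state '1' for compound eyes, supporting them as a clade.
spiracle pair III lost (derived state '1') is unique to Ichneus (autapomorphy; uninformative for grouping).
Most parsimonious ingroup topology: ((Stenella,Ichneus),(Platyodon,Lithis)).
Lithis and Platyodon form a cherry on this tree, so they are sister taxa.

Platyodon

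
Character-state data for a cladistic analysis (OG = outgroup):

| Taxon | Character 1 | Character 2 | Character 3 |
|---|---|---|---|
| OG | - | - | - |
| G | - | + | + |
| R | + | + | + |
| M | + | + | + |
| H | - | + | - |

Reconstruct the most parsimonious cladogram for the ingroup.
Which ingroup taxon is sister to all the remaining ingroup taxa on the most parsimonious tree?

The outgroup has state '-' for every character, so '+' is the derived state throughout.
Character 1 (derived state '+') is shared by M and R — a synapomorphy uniting that clade.
All ingroup taxa share the derived state '+' for Character 2; it defines the ingroup but does not resolve relationships within it.
Character 3: derived state '+' in G, M, and R only — synapomorphy for {G, M, R}.
Most parsimonious ingroup topology: ((G,(R,M)),H).
H is sister to the clade containing all other ingroup taxa, so it is the earliest-diverging (most basal) ingroup lineage.

H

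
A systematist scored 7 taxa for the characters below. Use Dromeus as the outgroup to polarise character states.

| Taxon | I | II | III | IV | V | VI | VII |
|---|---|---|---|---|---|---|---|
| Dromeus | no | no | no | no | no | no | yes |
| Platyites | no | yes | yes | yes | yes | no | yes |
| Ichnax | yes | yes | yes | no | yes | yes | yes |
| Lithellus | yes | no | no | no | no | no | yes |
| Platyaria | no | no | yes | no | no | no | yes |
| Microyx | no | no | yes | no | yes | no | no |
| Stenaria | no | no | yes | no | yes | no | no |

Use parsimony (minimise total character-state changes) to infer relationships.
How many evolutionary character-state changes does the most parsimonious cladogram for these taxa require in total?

Character polarity is set by the outgroup: the derived state is whichever differs from the outgroup's state, so for VII the derived state is 'no', and for the remaining characters it is 'yes'.
I (state 'yes') occurs in Ichnax and Lithellus but conflicts with the nesting implied by the other characters — most parsimoniously interpreted as homoplasy.
II (derived state 'yes') is shared by Ichnax and Platyites — a synapomorphy uniting that clade.
III (derived state 'yes') is shared by Ichnax, Microyx, Platyaria, Platyites, and Stenaria — a synapomorphy uniting that clade.
IV (derived state 'yes') is unique to Platyites (autapomorphy; uninformative for grouping).
Only Ichnax, Microyx, Platyites, and Stenaria show the derived state 'yes' for V, supporting them as a clade.
VI (derived state 'yes') is unique to Ichnax (autapomorphy; uninformative for grouping).
VII (derived state 'no') is shared by Microyx and Stenaria — a synapomorphy uniting that clade.
Most parsimonious ingroup topology: ((((Platyites,Ichnax),(Microyx,Stenaria)),Platyaria),Lithellus).
Changes per character on this tree: I: 2; II: 1; III: 1; IV: 1; V: 1; VI: 1; VII: 1.
Total = 8.

8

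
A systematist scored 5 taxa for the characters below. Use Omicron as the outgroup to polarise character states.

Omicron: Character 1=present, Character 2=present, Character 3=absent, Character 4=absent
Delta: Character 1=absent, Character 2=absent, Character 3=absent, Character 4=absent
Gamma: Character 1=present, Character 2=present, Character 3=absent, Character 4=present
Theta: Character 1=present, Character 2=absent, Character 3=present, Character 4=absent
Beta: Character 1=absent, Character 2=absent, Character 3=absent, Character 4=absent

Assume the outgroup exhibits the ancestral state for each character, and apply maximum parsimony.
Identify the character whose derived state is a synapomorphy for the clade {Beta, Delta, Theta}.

Character 2

Character polarity is set by the outgroup: the derived state is whichever differs from the outgroup's state, so for Character 1, Character 2 the derived state is 'absent', and for the remaining characters it is 'present'.
Only Beta and Delta show the derived state 'absent' for Character 1, supporting them as a clade.
Character 2 (derived state 'absent') is shared by Beta, Delta, and Theta — a synapomorphy uniting that clade.
Character 3: derived state 'present' in Theta only — an autapomorphy, so it tells us nothing about relationships among taxa.
Character 4: derived state 'present' in Gamma only — an autapomorphy, so it tells us nothing about relationships among taxa.
Most parsimonious ingroup topology: (((Delta,Beta),Theta),Gamma).
The clade {Beta, Delta, Theta} is supported by Character 2: its derived state 'absent' occurs in exactly those taxa and in no other taxon (including the outgroup).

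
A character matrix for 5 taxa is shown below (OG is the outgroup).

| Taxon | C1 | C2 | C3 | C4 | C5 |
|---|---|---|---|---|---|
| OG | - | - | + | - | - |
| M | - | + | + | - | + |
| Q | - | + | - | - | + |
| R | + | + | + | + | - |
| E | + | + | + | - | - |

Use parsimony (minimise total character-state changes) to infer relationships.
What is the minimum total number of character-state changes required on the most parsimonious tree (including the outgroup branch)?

Character polarity is set by the outgroup: the derived state is whichever differs from the outgroup's state, so for C3 the derived state is '-', and for the remaining characters it is '+'.
Only E and R show the derived state '+' for C1, supporting them as a clade.
C2 (derived state '+') is shared by all ingroup taxa — unites the whole ingroup.
C3: derived state '-' in Q only — an autapomorphy, so it tells us nothing about relationships among taxa.
C4: derived state '+' in R only — an autapomorphy, so it tells us nothing about relationships among taxa.
C5: derived state '+' in M and Q only — synapomorphy for {M, Q}.
Most parsimonious ingroup topology: ((M,Q),(R,E)).
Changes per character on this tree: C1: 1; C2: 1; C3: 1; C4: 1; C5: 1.
Total = 5.

5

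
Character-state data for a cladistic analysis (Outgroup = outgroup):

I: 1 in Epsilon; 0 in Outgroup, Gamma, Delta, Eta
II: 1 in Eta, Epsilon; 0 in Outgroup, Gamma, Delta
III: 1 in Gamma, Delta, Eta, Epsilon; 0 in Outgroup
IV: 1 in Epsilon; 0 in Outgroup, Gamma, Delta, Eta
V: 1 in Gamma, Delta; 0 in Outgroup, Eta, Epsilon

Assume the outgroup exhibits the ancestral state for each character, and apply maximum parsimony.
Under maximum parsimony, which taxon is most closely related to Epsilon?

The outgroup has state '0' for every character, so '1' is the derived state throughout.
I: derived state '1' in Epsilon only — an autapomorphy, so it tells us nothing about relationships among taxa.
II (derived state '1') is shared by Epsilon and Eta — a synapomorphy uniting that clade.
III (derived state '1') is shared by all ingroup taxa — unites the whole ingroup.
IV (derived state '1') is unique to Epsilon (autapomorphy; uninformative for grouping).
V (derived state '1') is shared by Delta and Gamma — a synapomorphy uniting that clade.
Most parsimonious ingroup topology: ((Gamma,Delta),(Eta,Epsilon)).
Epsilon and Eta form a cherry on this tree, so they are sister taxa.

Eta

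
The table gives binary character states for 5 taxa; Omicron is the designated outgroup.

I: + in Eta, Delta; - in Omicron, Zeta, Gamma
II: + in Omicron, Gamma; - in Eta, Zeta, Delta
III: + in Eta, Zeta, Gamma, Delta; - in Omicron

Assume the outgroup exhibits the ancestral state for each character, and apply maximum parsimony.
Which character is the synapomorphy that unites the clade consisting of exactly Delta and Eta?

I

Character polarity is set by the outgroup: the derived state is whichever differs from the outgroup's state, so for II the derived state is '-', and for the remaining characters it is '+'.
Only Delta and Eta show the derived state '+' for I, supporting them as a clade.
Only Delta, Eta, and Zeta show the derived state '-' for II, supporting them as a clade.
III (derived state '+') is shared by all ingroup taxa — unites the whole ingroup.
Most parsimonious ingroup topology: (((Eta,Delta),Zeta),Gamma).
The clade {Delta, Eta} is supported by I: its derived state '+' occurs in exactly those taxa and in no other taxon (including the outgroup).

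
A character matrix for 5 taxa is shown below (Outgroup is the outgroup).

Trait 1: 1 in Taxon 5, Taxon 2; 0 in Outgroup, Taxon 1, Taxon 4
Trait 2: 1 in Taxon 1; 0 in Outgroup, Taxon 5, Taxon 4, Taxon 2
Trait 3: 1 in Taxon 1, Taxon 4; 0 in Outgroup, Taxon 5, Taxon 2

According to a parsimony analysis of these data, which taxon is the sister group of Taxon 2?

Taxon 5

The outgroup has state '0' for every character, so '1' is the derived state throughout.
Trait 1 (derived state '1') is shared by Taxon 2 and Taxon 5 — a synapomorphy uniting that clade.
Trait 2: derived state '1' in Taxon 1 only — an autapomorphy, so it tells us nothing about relationships among taxa.
Trait 3 (derived state '1') is shared by Taxon 1 and Taxon 4 — a synapomorphy uniting that clade.
Most parsimonious ingroup topology: ((Taxon 5,Taxon 2),(Taxon 1,Taxon 4)).
Taxon 2 and Taxon 5 form a cherry on this tree, so they are sister taxa.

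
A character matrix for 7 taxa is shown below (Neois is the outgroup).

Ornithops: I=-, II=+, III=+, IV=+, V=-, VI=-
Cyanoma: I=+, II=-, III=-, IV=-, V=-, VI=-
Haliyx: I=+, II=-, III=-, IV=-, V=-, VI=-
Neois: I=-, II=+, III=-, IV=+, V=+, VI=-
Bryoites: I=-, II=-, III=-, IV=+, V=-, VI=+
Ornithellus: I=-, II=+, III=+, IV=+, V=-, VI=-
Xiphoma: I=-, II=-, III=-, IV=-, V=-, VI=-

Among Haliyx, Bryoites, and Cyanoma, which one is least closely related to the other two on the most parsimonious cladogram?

Bryoites

Character polarity is set by the outgroup: the derived state is whichever differs from the outgroup's state, so for II, IV, V the derived state is '-', and for the remaining characters it is '+'.
I: derived state '+' in Cyanoma and Haliyx only — synapomorphy for {Cyanoma, Haliyx}.
II (derived state '-') is shared by Bryoites, Cyanoma, Haliyx, and Xiphoma — a synapomorphy uniting that clade.
III: derived state '+' in Ornithellus and Ornithops only — synapomorphy for {Ornithellus, Ornithops}.
IV: derived state '-' in Cyanoma, Haliyx, and Xiphoma only — synapomorphy for {Cyanoma, Haliyx, Xiphoma}.
V (derived state '-') is shared by all ingroup taxa — unites the whole ingroup.
VI: derived state '+' in Bryoites only — an autapomorphy, so it tells us nothing about relationships among taxa.
Most parsimonious ingroup topology: ((((Haliyx,Cyanoma),Xiphoma),Bryoites),(Ornithops,Ornithellus)).
Cyanoma and Haliyx share a more recent common ancestor with each other than either does with Bryoites, so Bryoites is the least closely related of the three.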